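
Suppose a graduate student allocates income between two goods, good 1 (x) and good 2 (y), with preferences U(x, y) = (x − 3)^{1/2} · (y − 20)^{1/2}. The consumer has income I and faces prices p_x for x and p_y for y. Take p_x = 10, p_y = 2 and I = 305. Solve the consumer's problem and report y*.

y* = 78.75

Let x' = x−3, y' = y−20. MRS = y'/x' = p_x/p_y.
Substituting into the budget: x* = 3 + 0.5·(I − 3·p_x − 20·p_y)/p_x, and y* = 20 + 0.5·(…)/p_y.
Discretionary income = 305 − 3·10 − 20·2 = 235; y* = 20 + 0.5·235/2 = 78.75.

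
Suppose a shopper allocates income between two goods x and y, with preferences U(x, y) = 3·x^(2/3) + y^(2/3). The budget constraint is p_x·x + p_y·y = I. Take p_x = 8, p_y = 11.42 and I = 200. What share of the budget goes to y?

MU_x ∝ 3·x^(-1/3), MU_y ∝ y^(-1/3), so MRS = 3·(y/x)^(1/3) = p_x/p_y.
Solve for the ratio: y/x = [(1/3)·p_x/p_y]^(3).
With the ratio pinned down, the budget gives x* = I/(p_x + p_y·(y/x)) and y* = (y/x)·x*.
Numerically y/x = 0.012732, so x* = 200/(8 + 11.42·0.012732) = 24.5537 and y* = 0.012732·24.5537 = 0.3126.
Expenditure on y: 11.42·0.3126 = 3.5702; share = 0.0179.

share on y = 0.0179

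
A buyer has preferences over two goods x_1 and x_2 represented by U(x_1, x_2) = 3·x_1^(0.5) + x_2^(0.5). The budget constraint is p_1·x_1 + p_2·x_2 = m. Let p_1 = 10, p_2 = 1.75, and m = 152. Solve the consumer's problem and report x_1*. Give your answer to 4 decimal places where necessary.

From the CES first-order condition, 3·(x_2/x_1)^(0.5) = p_1/p_2.
Hence x_2/x_1 = ((1/3)·p_1/p_2)^(1/(0.5)), i.e. raised to the 2 power.
Substitute x_2 = (x_2/x_1)·x_1 into the budget: x_1* = m/(p_1 + p_2·(x_2/x_1)).
Numerically x_2/x_1 = 3.628118, so x_1* = 152/(10 + 1.75·3.628118) = 9.2971.

x_1* = 9.2971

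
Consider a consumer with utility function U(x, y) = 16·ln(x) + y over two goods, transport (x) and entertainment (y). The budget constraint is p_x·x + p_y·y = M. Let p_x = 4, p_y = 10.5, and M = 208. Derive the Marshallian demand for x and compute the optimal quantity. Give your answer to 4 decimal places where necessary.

Set MRS = p_x/p_y: (16/x)/1 = p_x/p_y.
So x*(p_x,p_y) = 16·p_y/p_x, independent of income; and y* = (M − 16·p_y)/p_y.
At the given prices: x* = 16·10.5/4 = 42.

x* = 42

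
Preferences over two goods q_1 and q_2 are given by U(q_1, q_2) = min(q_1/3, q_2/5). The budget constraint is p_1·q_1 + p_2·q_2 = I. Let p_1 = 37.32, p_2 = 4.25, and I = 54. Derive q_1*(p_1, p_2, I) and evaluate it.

With perfect complements, no substitution: consume in ratio q_1:q_2 = 3:5.
Budget: p_1·q_1 + p_2·(5/3)·q_1 = I, so (3·p_1 + 5·p_2)·q_1 = 3·I.
Demand: q_1*(p_1,p_2,I) = 3·I/(3·p_1 + 5·p_2), q_2* = 5·I/(3·p_1 + 5·p_2).
Here 3·37.32 + 5·4.25 = 133.21, giving q_1* = 1.2161.

q_1* = 1.2161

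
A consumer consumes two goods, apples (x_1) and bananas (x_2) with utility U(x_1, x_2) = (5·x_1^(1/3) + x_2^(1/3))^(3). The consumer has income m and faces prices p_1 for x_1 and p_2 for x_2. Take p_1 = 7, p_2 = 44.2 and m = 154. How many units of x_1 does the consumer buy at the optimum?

x_1* = 21.2438

MRS = MU_x_1/MU_x_2 = 5·(x_2/x_1)^(2/3). Set equal to p_1/p_2.
Hence x_2/x_1 = ((1/5)·p_1/p_2)^(1/(2/3)), i.e. raised to the 1.5 power.
Substitute x_2 = (x_2/x_1)·x_1 into the budget: x_1* = m/(p_1 + p_2·(x_2/x_1)).
Numerically x_2/x_1 = 0.005637, so x_1* = 154/(7 + 44.2·0.005637) = 21.2438.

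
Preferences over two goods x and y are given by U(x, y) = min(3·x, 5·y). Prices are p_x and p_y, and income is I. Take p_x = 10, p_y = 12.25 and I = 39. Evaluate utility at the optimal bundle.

V = 6.7435

Leontief preferences: the optimum is at the kink where x/5 = y/3, i.e. y = (3/5)·x.
Budget: p_x·x + p_y·(3/5)·x = I, so (5·p_x + 3·p_y)·x = 5·I.
Demand: x*(p_x,p_y,I) = 5·I/(5·p_x + 3·p_y), y* = 3·I/(5·p_x + 3·p_y).
Here 5·10 + 3·12.25 = 86.75, giving x* = 2.2478 and y* = 1.3487.
Utility at the optimum: U(2.2478, 1.3487) = 6.7435.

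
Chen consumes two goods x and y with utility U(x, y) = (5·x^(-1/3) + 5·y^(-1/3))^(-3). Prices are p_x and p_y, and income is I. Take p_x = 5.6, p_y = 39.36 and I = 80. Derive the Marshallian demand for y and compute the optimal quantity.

y* = 1.2592

Substitute y = (y/x)·x into the budget: x* = I/(p_x + p_y·(y/x)).
Numerically y/x = 0.231659, so x* = 80/(5.6 + 39.36·0.231659) = 5.4355 and y* = 0.231659·5.4355 = 1.2592.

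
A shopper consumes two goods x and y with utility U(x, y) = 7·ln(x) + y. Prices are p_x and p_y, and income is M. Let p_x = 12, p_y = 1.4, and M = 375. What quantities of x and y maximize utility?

x* = 0.8167, y* = 260.8571

So x*(p_x,p_y) = 7·p_y/p_x, independent of income; and y* = (M − 7·p_y)/p_y.
At the given prices: x* = 7·1.4/12 = 0.8167, and y* = 260.8571.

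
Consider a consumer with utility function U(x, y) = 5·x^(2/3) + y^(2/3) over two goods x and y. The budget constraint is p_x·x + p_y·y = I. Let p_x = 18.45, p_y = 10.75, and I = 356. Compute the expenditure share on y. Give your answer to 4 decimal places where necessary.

share on y = 0.023

MU_x ∝ 5·x^(-1/3), MU_y ∝ y^(-1/3), so MRS = 5·(y/x)^(1/3) = p_x/p_y.
Solve for the ratio: y/x = [(1/5)·p_x/p_y]^(3).
Substitute y = (y/x)·x into the budget: x* = I/(p_x + p_y·(y/x)).
Numerically y/x = 0.040444, so x* = 356/(18.45 + 10.75·0.040444) = 18.8512 and y* = 0.040444·18.8512 = 0.7624.
Expenditure on y: 10.75·0.7624 = 8.196; share = 0.023.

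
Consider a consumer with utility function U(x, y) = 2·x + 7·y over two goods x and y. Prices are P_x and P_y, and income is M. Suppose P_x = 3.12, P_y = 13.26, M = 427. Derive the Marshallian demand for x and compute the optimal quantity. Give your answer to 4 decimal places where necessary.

x* = 136.859

x gives more utility per dollar, so spend all income on x: x* = M/P_x, y* = 0.
Numerically: x* = 136.859, y* = 0.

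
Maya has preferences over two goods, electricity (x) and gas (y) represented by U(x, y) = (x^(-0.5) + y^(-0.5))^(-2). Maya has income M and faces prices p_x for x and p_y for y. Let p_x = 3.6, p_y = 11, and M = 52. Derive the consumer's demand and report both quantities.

x* = 5.8931, y* = 2.7986

MU_x ∝ x^(-1.5), MU_y ∝ y^(-1.5), so MRS = (y/x)^(1.5) = p_x/p_y.
Solve for the ratio: y/x = [p_x/p_y]^(2/3).
Substitute y = (y/x)·x into the budget: x* = M/(p_x + p_y·(y/x)).
Numerically y/x = 0.474905, so x* = 52/(3.6 + 11·0.474905) = 5.8931 and y* = 0.474905·5.8931 = 2.7986.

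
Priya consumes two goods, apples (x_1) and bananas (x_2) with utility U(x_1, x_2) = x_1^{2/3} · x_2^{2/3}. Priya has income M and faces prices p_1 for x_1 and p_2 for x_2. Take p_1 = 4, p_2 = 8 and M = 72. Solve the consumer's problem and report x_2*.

The MRS is x_2/x_1. Set MRS = p_1/p_2.
Rearranging, p_2·x_2 = p_1·x_1. Substituting into the budget gives p_1·x_1·(1 + 1) = M.
Demand: x_1*(p_1,p_2,M) = 0.5·M/p_1 and x_2* = 0.5·M/p_2.
At p_1=4, p_2=8, M=72: x_2* = 0.5·72/8 = 4.5.

x_2* = 4.5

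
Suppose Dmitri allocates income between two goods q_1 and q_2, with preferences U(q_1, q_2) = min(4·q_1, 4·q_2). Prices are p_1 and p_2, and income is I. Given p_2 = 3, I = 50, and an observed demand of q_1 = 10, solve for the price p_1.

Leontief preferences: the optimum is at the kink where q_1/4 = q_2/4, i.e. q_2 = q_1.
Budget: p_1·q_1 + p_2·q_1 = I, so (4·p_1 + 4·p_2)·q_1 = 4·I.
Demand: q_1*(p_1,p_2,I) = 4·I/(4·p_1 + 4·p_2), q_2* = 4·I/(4·p_1 + 4·p_2).
Set q_1* = 10 in the demand function and solve for p_1: p_1 = 2.

p_1 = 2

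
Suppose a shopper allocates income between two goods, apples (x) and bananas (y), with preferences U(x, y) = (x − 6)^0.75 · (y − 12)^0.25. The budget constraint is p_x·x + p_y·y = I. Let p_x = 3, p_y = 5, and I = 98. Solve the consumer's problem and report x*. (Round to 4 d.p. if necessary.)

MRS = 3·(y−12)/(x−6). Tangency with p_x/p_y gives y−12 = (1/3)·(p_x/p_y)·(x−6).
After buying the subsistence bundle (6, 12), a share 0.75 of the remaining income goes to x: x* = 6 + 0.75·(I − 6p_x − 12p_y)/p_x.
Discretionary income = 98 − 6·3 − 12·5 = 20; x* = 6 + 0.75·20/3 = 11.

x* = 11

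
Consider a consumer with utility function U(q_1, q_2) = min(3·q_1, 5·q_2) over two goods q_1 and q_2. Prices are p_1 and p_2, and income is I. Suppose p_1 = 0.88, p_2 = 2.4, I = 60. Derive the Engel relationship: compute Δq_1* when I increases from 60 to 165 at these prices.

Leontief preferences: the optimum is at the kink where q_1/5 = q_2/3, i.e. q_2 = (3/5)·q_1.
Budget: p_1·q_1 + p_2·(3/5)·q_1 = I, so (5·p_1 + 3·p_2)·q_1 = 5·I.
Demand: q_1*(p_1,p_2,I) = 5·I/(5·p_1 + 3·p_2), q_2* = 3·I/(5·p_1 + 3·p_2).
Here 5·0.88 + 3·2.4 = 11.6, giving q_1* = 25.8621.
At I' = 165: q_1* = 71.1207. Change: 71.1207 − 25.8621 = 45.2586.

Δq_1* = 45.2586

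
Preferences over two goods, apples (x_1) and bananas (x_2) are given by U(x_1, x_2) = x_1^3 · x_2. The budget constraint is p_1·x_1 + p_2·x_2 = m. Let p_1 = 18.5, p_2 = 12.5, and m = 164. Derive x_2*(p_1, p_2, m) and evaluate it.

MU_x_1/MU_x_2 = (3·x_2)/(x_1); tangency sets this equal to p_1/p_2.
Rearranging, p_2·x_2 = (1/3)·p_1·x_1. Substituting into the budget gives p_1·x_1·(1 + (1/3)) = m.
Demand: x_1*(p_1,p_2,m) = 0.75·m/p_1 and x_2* = 0.25·m/p_2.
At p_1=18.5, p_2=12.5, m=164: x_2* = 0.25·164/12.5 = 3.28.

x_2* = 3.28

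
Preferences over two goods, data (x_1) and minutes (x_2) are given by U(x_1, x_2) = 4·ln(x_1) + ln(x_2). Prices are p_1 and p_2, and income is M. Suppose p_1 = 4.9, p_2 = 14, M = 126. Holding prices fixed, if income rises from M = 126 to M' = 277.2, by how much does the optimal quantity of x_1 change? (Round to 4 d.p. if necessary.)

Δx_1* = 24.6857

The MRS is 4·x_2/x_1. Set MRS = p_1/p_2.
So 4·p_2·x_2 = p_1·x_1; combined with the budget, a share 0.8 of income goes to x_1.
Demand: x_1*(p_1,p_2,M) = 0.8·M/p_1 and x_2* = 0.2·M/p_2.
At p_1=4.9, p_2=14, M=126: x_1* = 0.8·126/4.9 = 20.5714.
At M' = 277.2: x_1* = 45.2571. Change: 45.2571 − 20.5714 = 24.6857.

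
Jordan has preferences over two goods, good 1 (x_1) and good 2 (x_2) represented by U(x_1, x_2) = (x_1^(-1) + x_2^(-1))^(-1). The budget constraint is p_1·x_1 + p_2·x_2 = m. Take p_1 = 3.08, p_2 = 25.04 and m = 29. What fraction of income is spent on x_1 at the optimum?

From the CES first-order condition, (x_2/x_1)^(2) = p_1/p_2.
Hence x_2/x_1 = (p_1/p_2)^(1/(2)), i.e. raised to the 0.5 power.
Substitute x_2 = (x_2/x_1)·x_1 into the budget: x_1* = m/(p_1 + p_2·(x_2/x_1)).
Numerically x_2/x_1 = 0.350718, so x_1* = 29/(3.08 + 25.04·0.350718) = 2.4448 and x_2* = 0.350718·2.4448 = 0.8574.
Expenditure on x_1: 3.08·2.4448 = 7.5299; share = 0.2597.

share on x_1 = 0.2597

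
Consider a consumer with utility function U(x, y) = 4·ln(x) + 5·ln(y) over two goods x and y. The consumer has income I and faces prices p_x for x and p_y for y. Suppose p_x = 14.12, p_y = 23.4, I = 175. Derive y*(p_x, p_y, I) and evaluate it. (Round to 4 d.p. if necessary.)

Tangency: MRS = (4/5)·y/x = p_x/p_y.
Rearranging, p_y·y = (5/4)·p_x·x. Substituting into the budget gives p_x·x·(1 + (5/4)) = I.
Demand: x*(p_x,p_y,I) = 4/9·I/p_x and y* = 5/9·I/p_y.
At p_x=14.12, p_y=23.4, I=175: y* = 5/9·175/23.4 = 4.1548.

y* = 4.1548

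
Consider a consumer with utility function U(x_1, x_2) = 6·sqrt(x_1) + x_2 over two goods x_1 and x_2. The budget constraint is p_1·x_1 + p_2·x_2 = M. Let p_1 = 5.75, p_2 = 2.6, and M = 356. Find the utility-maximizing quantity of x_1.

x_1* = 1.8402

Utility is quasi-linear in x_2; the FOC for x_1 is 3/√x_1 = p_1/p_2.
Solve: √x_1 = 3·p_2/p_1, so x_1*(p_1,p_2) = (3·p_2/p_1)², and x_2* = (M − p_1·x_1*)/p_2.
Plugging in: x_1* = (3·2.6/5.75)² = 1.8402.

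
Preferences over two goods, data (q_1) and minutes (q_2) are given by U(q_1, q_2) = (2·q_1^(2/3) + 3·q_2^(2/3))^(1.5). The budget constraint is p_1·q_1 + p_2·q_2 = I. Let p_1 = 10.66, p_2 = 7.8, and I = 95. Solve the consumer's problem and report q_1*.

From the CES first-order condition, (2/3)·(q_2/q_1)^(1/3) = p_1/p_2.
Hence q_2/q_1 = ((3/2)·p_1/p_2)^(1/(1/3)), i.e. raised to the 3 power.
With the ratio pinned down, the budget gives q_1* = I/(p_1 + p_2·(q_2/q_1)) and q_2* = (q_2/q_1)·q_1*.
Numerically q_2/q_1 = 8.615125, so q_1* = 95/(10.66 + 7.8·8.615125) = 1.2202.

q_1* = 1.2202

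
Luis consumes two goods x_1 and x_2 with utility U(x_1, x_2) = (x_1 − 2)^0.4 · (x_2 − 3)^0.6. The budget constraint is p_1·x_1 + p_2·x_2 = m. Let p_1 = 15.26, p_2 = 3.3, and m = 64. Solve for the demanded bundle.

x_1* = 2.6181, x_2* = 7.2873

Discretionary income = 64 − 2·15.26 − 3·3.3 = 23.58; x_1* = 2 + 0.4·23.58/15.26 = 2.6181; x_2* = 3 + 0.6·23.58/3.3 = 7.2873.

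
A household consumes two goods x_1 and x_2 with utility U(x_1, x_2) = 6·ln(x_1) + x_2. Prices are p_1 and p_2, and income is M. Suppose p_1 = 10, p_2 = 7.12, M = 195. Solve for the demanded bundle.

x_1* = 4.272, x_2* = 21.3876

MU_x_1 = 6/x_1, MU_x_2 = 1. Tangency: 6/x_1 = p_1/p_2.
So x_1*(p_1,p_2) = 6·p_2/p_1, independent of income; and x_2* = (M − 6·p_2)/p_2.
At the given prices: x_1* = 6·7.12/10 = 4.272, and x_2* = 21.3876.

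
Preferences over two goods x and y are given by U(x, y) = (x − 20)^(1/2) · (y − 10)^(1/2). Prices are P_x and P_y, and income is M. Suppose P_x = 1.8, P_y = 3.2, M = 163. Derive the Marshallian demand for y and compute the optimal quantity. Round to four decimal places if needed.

y* = 24.8438

MRS = (y−10)/(x−20). Tangency with P_x/P_y gives y−10 = (P_x/P_y)·(x−20).
Substituting into the budget: x* = 20 + 0.5·(M − 20·P_x − 10·P_y)/P_x, and y* = 10 + 0.5·(…)/P_y.
Discretionary income = 163 − 20·1.8 − 10·3.2 = 95; y* = 10 + 0.5·95/3.2 = 24.8438.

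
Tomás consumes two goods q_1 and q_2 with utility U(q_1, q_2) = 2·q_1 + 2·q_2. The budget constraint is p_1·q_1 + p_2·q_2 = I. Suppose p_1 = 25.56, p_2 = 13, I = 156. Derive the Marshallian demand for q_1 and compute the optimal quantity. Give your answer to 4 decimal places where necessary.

Linear utility — the consumer picks whichever good has higher MU/price: 2/25.56 = 0.0782 vs 2/13 = 0.1538.
q_2 gives more utility per dollar, so spend all income on q_2: q_2* = I/p_2, q_1* = 0.
Numerically: q_1* = 0, q_2* = 12.

q_1* = 0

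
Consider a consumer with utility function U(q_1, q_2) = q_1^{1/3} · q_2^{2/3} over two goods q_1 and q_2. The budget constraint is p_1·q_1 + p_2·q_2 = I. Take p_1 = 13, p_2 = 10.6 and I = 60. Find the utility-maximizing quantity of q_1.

q_1* = 1.5385

The MRS is (1/2)·q_2/q_1. Set MRS = p_1/p_2.
So 1/3·p_2·q_2 = 2/3·p_1·q_1; combined with the budget, a share 1/3 of income goes to q_1.
Demand: q_1*(p_1,p_2,I) = 1/3·I/p_1 and q_2* = 2/3·I/p_2.
At p_1=13, p_2=10.6, I=60: q_1* = 1/3·60/13 = 1.5385.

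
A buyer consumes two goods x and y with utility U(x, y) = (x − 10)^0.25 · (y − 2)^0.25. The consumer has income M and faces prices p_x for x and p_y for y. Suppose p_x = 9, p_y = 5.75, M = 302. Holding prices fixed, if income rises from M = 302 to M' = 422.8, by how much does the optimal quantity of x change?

Δx* = 6.7111

Let x' = x−10, y' = y−2. MRS = y'/x' = p_x/p_y.
Substituting into the budget: x* = 10 + 0.5·(M − 10·p_x − 2·p_y)/p_x, and y* = 2 + 0.5·(…)/p_y.
Discretionary income = 302 − 10·9 − 2·5.75 = 200.5; x* = 10 + 0.5·200.5/9 = 21.1389.
At M' = 422.8: x* = 27.85. Change: 27.85 − 21.1389 = 6.7111.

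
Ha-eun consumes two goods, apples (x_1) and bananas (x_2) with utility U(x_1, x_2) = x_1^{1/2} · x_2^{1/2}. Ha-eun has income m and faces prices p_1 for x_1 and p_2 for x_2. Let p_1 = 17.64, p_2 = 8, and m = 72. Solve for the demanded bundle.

x_1* = 2.0408, x_2* = 4.5

MU_x_1/MU_x_2 = (0.5·x_2)/(0.5·x_1); tangency sets this equal to p_1/p_2.
So 0.5·p_2·x_2 = 0.5·p_1·x_1; combined with the budget, a share 0.5 of income goes to x_1.
Demand: x_1*(p_1,p_2,m) = 0.5·m/p_1 and x_2* = 0.5·m/p_2.
At p_1=17.64, p_2=8, m=72: x_1* = 0.5·72/17.64 = 2.0408, x_2* = 4.5.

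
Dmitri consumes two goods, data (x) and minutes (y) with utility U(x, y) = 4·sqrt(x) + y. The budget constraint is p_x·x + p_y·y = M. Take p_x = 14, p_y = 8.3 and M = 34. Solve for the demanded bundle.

Utility is quasi-linear in y; the FOC for x is 2/√x = p_x/p_y.
Thus x* = (2·p_y/p_x)² — independent of M — with the rest of income spent on y.
Plugging in: x* = (2·8.3/14)² = 1.4059, y* = 1.725.

x* = 1.4059, y* = 1.725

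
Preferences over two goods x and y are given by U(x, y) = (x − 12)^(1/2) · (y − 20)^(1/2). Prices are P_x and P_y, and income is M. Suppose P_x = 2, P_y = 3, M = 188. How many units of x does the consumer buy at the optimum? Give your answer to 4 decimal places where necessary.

x* = 38

MRS = (y−20)/(x−12). Tangency with P_x/P_y gives y−20 = (P_x/P_y)·(x−12).
Substituting into the budget: x* = 12 + 0.5·(M − 12·P_x − 20·P_y)/P_x, and y* = 20 + 0.5·(…)/P_y.
Discretionary income = 188 − 12·2 − 20·3 = 104; x* = 12 + 0.5·104/2 = 38.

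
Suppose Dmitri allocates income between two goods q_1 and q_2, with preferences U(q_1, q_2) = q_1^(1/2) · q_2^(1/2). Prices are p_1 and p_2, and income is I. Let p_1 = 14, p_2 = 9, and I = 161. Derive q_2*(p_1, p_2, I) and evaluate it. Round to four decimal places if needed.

q_2* = 8.9444

The MRS is q_2/q_1. Set MRS = p_1/p_2.
So 0.5·p_2·q_2 = 0.5·p_1·q_1; combined with the budget, a share 0.5 of income goes to q_1.
Demand: q_1*(p_1,p_2,I) = 0.5·I/p_1 and q_2* = 0.5·I/p_2.
At p_1=14, p_2=9, I=161: q_2* = 0.5·161/9 = 8.9444.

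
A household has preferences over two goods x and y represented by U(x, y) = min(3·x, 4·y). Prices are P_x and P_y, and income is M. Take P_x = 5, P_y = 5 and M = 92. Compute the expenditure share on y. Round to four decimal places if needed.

share on y = 0.4286

With perfect complements, no substitution: consume in ratio x:y = 4:3.
Budget: P_x·x + P_y·(3/4)·x = M, so (4·P_x + 3·P_y)·x = 4·M.
Demand: x*(P_x,P_y,M) = 4·M/(4·P_x + 3·P_y), y* = 3·M/(4·P_x + 3·P_y).
Here 4·5 + 3·5 = 35, giving x* = 10.5143 and y* = 7.8857.
Expenditure on y: 5·7.8857 = 39.4286; share = 0.4286.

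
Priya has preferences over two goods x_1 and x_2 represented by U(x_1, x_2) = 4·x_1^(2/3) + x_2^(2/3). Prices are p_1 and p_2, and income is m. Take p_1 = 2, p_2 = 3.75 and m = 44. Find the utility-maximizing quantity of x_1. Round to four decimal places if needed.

x_1* = 21.9027

Substitute x_2 = (x_2/x_1)·x_1 into the budget: x_1* = m/(p_1 + p_2·(x_2/x_1)).
Numerically x_2/x_1 = 0.00237, so x_1* = 44/(2 + 3.75·0.00237) = 21.9027.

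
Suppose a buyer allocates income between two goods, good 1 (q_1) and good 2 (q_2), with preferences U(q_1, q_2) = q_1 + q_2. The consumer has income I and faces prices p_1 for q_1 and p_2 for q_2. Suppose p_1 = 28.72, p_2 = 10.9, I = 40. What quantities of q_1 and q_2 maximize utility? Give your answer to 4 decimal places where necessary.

q_1* = 0, q_2* = 3.6697

Perfect substitutes: compare marginal utility per dollar. 1/p_1 vs 1/p_2 → 0.0348 vs 0.0917.
q_2 gives more utility per dollar, so spend all income on q_2: q_2* = I/p_2, q_1* = 0.
Numerically: q_1* = 0, q_2* = 3.6697.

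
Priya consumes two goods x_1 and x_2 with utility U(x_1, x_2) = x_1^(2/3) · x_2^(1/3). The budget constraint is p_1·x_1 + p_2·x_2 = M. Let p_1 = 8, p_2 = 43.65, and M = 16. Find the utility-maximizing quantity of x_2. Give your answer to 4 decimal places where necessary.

MU_x_1/MU_x_2 = (2/3·x_2)/(1/3·x_1); tangency sets this equal to p_1/p_2.
So 2/3·p_2·x_2 = 1/3·p_1·x_1; combined with the budget, a share 2/3 of income goes to x_1.
Demand: x_1*(p_1,p_2,M) = 2/3·M/p_1 and x_2* = 1/3·M/p_2.
At p_1=8, p_2=43.65, M=16: x_2* = 1/3·16/43.65 = 0.1222.

x_2* = 0.1222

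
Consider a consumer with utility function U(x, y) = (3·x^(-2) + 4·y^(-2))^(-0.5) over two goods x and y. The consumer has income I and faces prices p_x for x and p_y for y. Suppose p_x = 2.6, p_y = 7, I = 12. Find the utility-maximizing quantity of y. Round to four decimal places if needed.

y* = 1.1666

MRS = MU_x/MU_y = (3/4)·(y/x)^(3). Set equal to p_x/p_y.
Solve for the ratio: y/x = [(4/3)·p_x/p_y]^(1/3).
Substitute y = (y/x)·x into the budget: x* = I/(p_x + p_y·(y/x)).
Numerically y/x = 0.791173, so x* = 12/(2.6 + 7·0.791173) = 1.4745 and y* = 0.791173·1.4745 = 1.1666.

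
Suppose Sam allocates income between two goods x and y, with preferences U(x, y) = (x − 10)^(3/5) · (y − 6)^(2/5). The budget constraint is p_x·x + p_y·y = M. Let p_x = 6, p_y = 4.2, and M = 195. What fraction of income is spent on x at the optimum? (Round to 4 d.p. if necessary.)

share on x = 0.6455

This is Cobb-Douglas in (x−10, y−6): tangency gives 0.6·p_y·(y−6) = 0.4·p_x·(x−10).
Substituting into the budget: x* = 10 + 0.6·(M − 10·p_x − 6·p_y)/p_x, and y* = 6 + 0.4·(…)/p_y.
Discretionary income = 195 − 10·6 − 6·4.2 = 109.8; x* = 10 + 0.6·109.8/6 = 20.98; y* = 6 + 0.4·109.8/4.2 = 16.4571.
Expenditure on x: 6·20.98 = 125.88; share = 0.6455.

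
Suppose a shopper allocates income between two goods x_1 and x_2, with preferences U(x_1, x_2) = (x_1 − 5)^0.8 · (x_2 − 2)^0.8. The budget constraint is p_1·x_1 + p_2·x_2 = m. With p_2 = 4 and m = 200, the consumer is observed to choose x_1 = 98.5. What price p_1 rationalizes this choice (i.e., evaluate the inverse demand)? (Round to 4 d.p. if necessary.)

p_1 = 1

MRS = (x_2−2)/(x_1−5). Tangency with p_1/p_2 gives x_2−2 = (p_1/p_2)·(x_1−5).
After buying the subsistence bundle (5, 2), a share 0.5 of the remaining income goes to x_1: x_1* = 5 + 0.5·(m − 5p_1 − 2p_2)/p_1.
Set x_1* = 98.5 in the demand function and solve for p_1: p_1 = 1.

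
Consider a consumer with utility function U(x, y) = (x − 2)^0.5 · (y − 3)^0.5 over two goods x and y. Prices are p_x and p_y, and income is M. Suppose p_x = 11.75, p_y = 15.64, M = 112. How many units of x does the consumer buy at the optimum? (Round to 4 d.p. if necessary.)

x* = 3.7694

This is Cobb-Douglas in (x−2, y−3): tangency gives 0.5·p_y·(y−3) = 0.5·p_x·(x−2).
Substituting into the budget: x* = 2 + 0.5·(M − 2·p_x − 3·p_y)/p_x, and y* = 3 + 0.5·(…)/p_y.
Discretionary income = 112 − 2·11.75 − 3·15.64 = 41.58; x* = 2 + 0.5·41.58/11.75 = 3.7694.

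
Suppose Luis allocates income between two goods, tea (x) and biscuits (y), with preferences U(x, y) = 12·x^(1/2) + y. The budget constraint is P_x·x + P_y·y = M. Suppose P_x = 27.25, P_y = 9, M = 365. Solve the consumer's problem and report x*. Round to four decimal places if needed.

MU_x = 6/√x, MU_y = 1. Tangency: 6/√x = P_x/P_y.
Thus x* = (6·P_y/P_x)² — independent of M — with the rest of income spent on y.
Plugging in: x* = (6·9/27.25)² = 3.9269.

x* = 3.9269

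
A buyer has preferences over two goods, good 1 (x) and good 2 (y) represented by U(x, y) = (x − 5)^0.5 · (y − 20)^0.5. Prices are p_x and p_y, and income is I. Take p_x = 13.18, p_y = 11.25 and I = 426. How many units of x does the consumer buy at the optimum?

Let x' = x−5, y' = y−20. MRS = y'/x' = p_x/p_y.
After buying the subsistence bundle (5, 20), a share 0.5 of the remaining income goes to x: x* = 5 + 0.5·(I − 5p_x − 20p_y)/p_x.
Discretionary income = 426 − 5·13.18 − 20·11.25 = 135.1; x* = 5 + 0.5·135.1/13.18 = 10.1252.

x* = 10.1252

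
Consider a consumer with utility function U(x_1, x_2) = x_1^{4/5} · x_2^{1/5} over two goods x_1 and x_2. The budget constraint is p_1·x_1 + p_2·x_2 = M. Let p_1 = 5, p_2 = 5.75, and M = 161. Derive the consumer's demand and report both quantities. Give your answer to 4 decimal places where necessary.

MU_x_1/MU_x_2 = (0.8·x_2)/(0.2·x_1); tangency sets this equal to p_1/p_2.
So 0.8·p_2·x_2 = 0.2·p_1·x_1; combined with the budget, a share 0.8 of income goes to x_1.
Demand: x_1*(p_1,p_2,M) = 0.8·M/p_1 and x_2* = 0.2·M/p_2.
At p_1=5, p_2=5.75, M=161: x_1* = 0.8·161/5 = 25.76, x_2* = 5.6.

x_1* = 25.76, x_2* = 5.6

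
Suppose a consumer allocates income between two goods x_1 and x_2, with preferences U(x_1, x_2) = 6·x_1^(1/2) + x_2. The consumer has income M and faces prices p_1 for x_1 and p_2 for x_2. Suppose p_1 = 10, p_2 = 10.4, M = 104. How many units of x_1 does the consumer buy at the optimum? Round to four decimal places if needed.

Utility is quasi-linear in x_2; the FOC for x_1 is 3/√x_1 = p_1/p_2.
Thus x_1* = (3·p_2/p_1)² — independent of M — with the rest of income spent on x_2.
Plugging in: x_1* = (3·10.4/10)² = 9.7344.

x_1* = 9.7344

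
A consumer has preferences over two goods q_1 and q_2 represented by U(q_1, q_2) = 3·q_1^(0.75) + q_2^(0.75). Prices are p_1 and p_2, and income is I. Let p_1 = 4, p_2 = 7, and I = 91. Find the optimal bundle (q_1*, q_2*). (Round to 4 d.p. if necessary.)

From the CES first-order condition, 3·(q_2/q_1)^(0.25) = p_1/p_2.
Solve for the ratio: q_2/q_1 = [(1/3)·p_1/p_2]^(4).
With the ratio pinned down, the budget gives q_1* = I/(p_1 + p_2·(q_2/q_1)) and q_2* = (q_2/q_1)·q_1*.
Numerically q_2/q_1 = 0.001316, so q_1* = 91/(4 + 7·0.001316) = 22.6977 and q_2* = 0.001316·22.6977 = 0.0299.

q_1* = 22.6977, q_2* = 0.0299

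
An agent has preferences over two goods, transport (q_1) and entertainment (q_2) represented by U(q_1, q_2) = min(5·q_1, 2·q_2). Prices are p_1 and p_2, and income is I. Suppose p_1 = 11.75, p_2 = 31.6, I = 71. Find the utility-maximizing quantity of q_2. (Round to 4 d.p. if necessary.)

q_2* = 1.9559

With perfect complements, no substitution: consume in ratio q_1:q_2 = 2:5.
Budget: p_1·q_1 + p_2·(5/2)·q_1 = I, so (2·p_1 + 5·p_2)·q_1 = 2·I.
Demand: q_1*(p_1,p_2,I) = 2·I/(2·p_1 + 5·p_2), q_2* = 5·I/(2·p_1 + 5·p_2).
Here 2·11.75 + 5·31.6 = 181.5, giving q_2* = 1.9559.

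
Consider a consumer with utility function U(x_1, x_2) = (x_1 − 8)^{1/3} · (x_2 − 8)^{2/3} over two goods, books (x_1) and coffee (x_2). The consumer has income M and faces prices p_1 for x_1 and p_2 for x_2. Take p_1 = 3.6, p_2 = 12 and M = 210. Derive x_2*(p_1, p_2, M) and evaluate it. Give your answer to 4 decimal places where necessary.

x_2* = 12.7333

MRS = (1/2)·(x_2−8)/(x_1−8). Tangency with p_1/p_2 gives x_2−8 = 2·(p_1/p_2)·(x_1−8).
After buying the subsistence bundle (8, 8), a share 1/3 of the remaining income goes to x_1: x_1* = 8 + 1/3·(M − 8p_1 − 8p_2)/p_1.
Discretionary income = 210 − 8·3.6 − 8·12 = 85.2; x_2* = 8 + 2/3·85.2/12 = 12.7333.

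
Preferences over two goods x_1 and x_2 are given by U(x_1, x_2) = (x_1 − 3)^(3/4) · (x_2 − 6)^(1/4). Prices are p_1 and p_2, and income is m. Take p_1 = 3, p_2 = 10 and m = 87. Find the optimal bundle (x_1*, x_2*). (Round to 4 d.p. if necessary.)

x_1* = 7.5, x_2* = 6.45

Let x_1' = x_1−3, x_2' = x_2−6. MRS = 3·x_2'/x_1' = p_1/p_2.
After buying the subsistence bundle (3, 6), a share 0.75 of the remaining income goes to x_1: x_1* = 3 + 0.75·(m − 3p_1 − 6p_2)/p_1.
Discretionary income = 87 − 3·3 − 6·10 = 18; x_1* = 3 + 0.75·18/3 = 7.5; x_2* = 6 + 0.25·18/10 = 6.45.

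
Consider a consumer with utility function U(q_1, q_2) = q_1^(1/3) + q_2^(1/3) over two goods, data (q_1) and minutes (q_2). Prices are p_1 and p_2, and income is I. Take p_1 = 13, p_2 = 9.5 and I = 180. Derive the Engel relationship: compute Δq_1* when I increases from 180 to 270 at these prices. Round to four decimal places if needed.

Numerically q_2/q_1 = 1.600773, so q_1* = 180/(13 + 9.5·1.600773) = 6.3813.
At I' = 270: q_1* = 9.572. Change: 9.572 − 6.3813 = 3.1907.

Δq_1* = 3.1907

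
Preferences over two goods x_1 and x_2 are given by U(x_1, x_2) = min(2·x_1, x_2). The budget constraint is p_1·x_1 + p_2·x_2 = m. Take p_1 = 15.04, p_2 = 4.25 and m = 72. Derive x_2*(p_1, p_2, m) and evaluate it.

x_2* = 6.1172

With perfect complements, no substitution: consume in ratio x_1:x_2 = 1:2.
Budget: p_1·x_1 + p_2·2·x_1 = m, so (p_1 + 2·p_2)·x_1 = m.
Demand: x_1*(p_1,p_2,m) = m/(p_1 + 2·p_2), x_2* = 2·m/(p_1 + 2·p_2).
Here 15.04 + 2·4.25 = 23.54, giving x_2* = 6.1172.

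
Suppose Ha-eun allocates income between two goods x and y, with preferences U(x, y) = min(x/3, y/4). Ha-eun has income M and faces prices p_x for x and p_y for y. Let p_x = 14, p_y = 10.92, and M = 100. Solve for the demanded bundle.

x* = 3.5014, y* = 4.6685

With perfect complements, no substitution: consume in ratio x:y = 3:4.
Budget: p_x·x + p_y·(4/3)·x = M, so (3·p_x + 4·p_y)·x = 3·M.
Demand: x*(p_x,p_y,M) = 3·M/(3·p_x + 4·p_y), y* = 4·M/(3·p_x + 4·p_y).
Here 3·14 + 4·10.92 = 85.68, giving x* = 3.5014 and y* = 4.6685.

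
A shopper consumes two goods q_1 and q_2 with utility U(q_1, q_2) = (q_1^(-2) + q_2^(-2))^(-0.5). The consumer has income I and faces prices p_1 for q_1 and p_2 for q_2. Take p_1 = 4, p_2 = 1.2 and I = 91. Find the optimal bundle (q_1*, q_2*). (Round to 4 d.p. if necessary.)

q_1* = 15.7098, q_2* = 23.4673

With the ratio pinned down, the budget gives q_1* = I/(p_1 + p_2·(q_2/q_1)) and q_2* = (q_2/q_1)·q_1*.
Numerically q_2/q_1 = 1.493802, so q_1* = 91/(4 + 1.2·1.493802) = 15.7098 and q_2* = 1.493802·15.7098 = 23.4673.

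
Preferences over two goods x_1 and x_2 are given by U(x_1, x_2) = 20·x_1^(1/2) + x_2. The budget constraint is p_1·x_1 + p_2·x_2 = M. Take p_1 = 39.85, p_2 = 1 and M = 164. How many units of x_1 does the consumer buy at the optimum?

x_1* = 0.063

Thus x_1* = (10·p_2/p_1)² — independent of M — with the rest of income spent on x_2.
Plugging in: x_1* = (10·1/39.85)² = 0.063.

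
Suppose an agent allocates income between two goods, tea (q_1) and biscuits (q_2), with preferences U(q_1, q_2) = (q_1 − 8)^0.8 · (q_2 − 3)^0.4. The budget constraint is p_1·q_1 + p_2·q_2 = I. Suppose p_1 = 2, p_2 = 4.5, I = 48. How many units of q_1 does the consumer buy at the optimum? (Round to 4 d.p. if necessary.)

Let q_1' = q_1−8, q_2' = q_2−3. MRS = 2·q_2'/q_1' = p_1/p_2.
After buying the subsistence bundle (8, 3), a share 2/3 of the remaining income goes to q_1: q_1* = 8 + 2/3·(I − 8p_1 − 3p_2)/p_1.
Discretionary income = 48 − 8·2 − 3·4.5 = 18.5; q_1* = 8 + 2/3·18.5/2 = 14.1667.

q_1* = 14.1667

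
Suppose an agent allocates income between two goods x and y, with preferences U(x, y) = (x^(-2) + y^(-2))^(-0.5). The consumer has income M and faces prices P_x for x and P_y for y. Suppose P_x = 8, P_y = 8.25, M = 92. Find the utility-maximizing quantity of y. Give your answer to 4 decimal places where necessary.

y* = 5.6329

MU_x ∝ x^(-3), MU_y ∝ y^(-3), so MRS = (y/x)^(3) = P_x/P_y.
Hence y/x = (P_x/P_y)^(1/(3)), i.e. raised to the 1/3 power.
With the ratio pinned down, the budget gives x* = M/(P_x + P_y·(y/x)) and y* = (y/x)·x*.
Numerically y/x = 0.989795, so x* = 92/(8 + 8.25·0.989795) = 5.691 and y* = 0.989795·5.691 = 5.6329.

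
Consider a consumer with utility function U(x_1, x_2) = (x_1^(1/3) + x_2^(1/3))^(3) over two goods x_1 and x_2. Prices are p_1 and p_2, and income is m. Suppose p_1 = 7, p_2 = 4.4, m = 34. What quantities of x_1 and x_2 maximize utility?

Numerically x_2/x_1 = 2.006633, so x_1* = 34/(7 + 4.4·2.006633) = 2.1479 and x_2* = 2.006633·2.1479 = 4.3101.

x_1* = 2.1479, x_2* = 4.3101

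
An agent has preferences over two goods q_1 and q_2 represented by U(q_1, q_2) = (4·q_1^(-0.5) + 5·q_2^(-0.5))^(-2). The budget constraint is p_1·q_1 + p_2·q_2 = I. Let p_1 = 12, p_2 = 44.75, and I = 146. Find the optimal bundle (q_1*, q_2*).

MU_q_1 ∝ 4·q_1^(-1.5), MU_q_2 ∝ 5·q_2^(-1.5), so MRS = (4/5)·(q_2/q_1)^(1.5) = p_1/p_2.
Solve for the ratio: q_2/q_1 = [(5/4)·p_1/p_2]^(2/3).
Substitute q_2 = (q_2/q_1)·q_1 into the budget: q_1* = I/(p_1 + p_2·(q_2/q_1)).
Numerically q_2/q_1 = 0.482539, so q_1* = 146/(12 + 44.75·0.482539) = 4.3461 and q_2* = 0.482539·4.3461 = 2.0971.

q_1* = 4.3461, q_2* = 2.0971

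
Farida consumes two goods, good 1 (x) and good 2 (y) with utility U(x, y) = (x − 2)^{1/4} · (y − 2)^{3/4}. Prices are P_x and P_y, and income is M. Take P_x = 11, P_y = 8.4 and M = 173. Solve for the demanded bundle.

x* = 5.05, y* = 13.9821

Discretionary income = 173 − 2·11 − 2·8.4 = 134.2; x* = 2 + 0.25·134.2/11 = 5.05; y* = 2 + 0.75·134.2/8.4 = 13.9821.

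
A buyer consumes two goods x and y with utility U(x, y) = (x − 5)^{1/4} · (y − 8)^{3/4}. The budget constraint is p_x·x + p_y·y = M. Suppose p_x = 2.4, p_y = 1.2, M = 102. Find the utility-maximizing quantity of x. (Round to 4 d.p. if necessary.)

x* = 13.375

MRS = (1/3)·(y−8)/(x−5). Tangency with p_x/p_y gives y−8 = 3·(p_x/p_y)·(x−5).
Substituting into the budget: x* = 5 + 0.25·(M − 5·p_x − 8·p_y)/p_x, and y* = 8 + 0.75·(…)/p_y.
Discretionary income = 102 − 5·2.4 − 8·1.2 = 80.4; x* = 5 + 0.25·80.4/2.4 = 13.375.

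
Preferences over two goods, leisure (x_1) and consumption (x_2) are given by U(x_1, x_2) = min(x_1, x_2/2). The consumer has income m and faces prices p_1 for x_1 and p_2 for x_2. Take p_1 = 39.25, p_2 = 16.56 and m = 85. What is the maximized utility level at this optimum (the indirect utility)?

V = 1.1745

Leontief preferences: the optimum is at the kink where x_1/1 = x_2/2, i.e. x_2 = 2·x_1.
Budget: p_1·x_1 + p_2·2·x_1 = m, so (p_1 + 2·p_2)·x_1 = m.
Demand: x_1*(p_1,p_2,m) = m/(p_1 + 2·p_2), x_2* = 2·m/(p_1 + 2·p_2).
Here 39.25 + 2·16.56 = 72.37, giving x_1* = 1.1745 and x_2* = 2.349.
Utility at the optimum: U(1.1745, 2.349) = 1.1745.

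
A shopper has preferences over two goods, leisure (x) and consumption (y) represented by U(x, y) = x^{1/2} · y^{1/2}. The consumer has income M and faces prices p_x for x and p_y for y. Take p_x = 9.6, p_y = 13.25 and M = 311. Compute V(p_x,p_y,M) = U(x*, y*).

V = 13.7875

The MRS is y/x. Set MRS = p_x/p_y.
Rearranging, p_y·y = p_x·x. Substituting into the budget gives p_x·x·(1 + 1) = M.
Demand: x*(p_x,p_y,M) = 0.5·M/p_x and y* = 0.5·M/p_y.
At p_x=9.6, p_y=13.25, M=311: x* = 0.5·311/9.6 = 16.1979, y* = 11.7358.
Utility at the optimum: U(16.1979, 11.7358) = 13.7875.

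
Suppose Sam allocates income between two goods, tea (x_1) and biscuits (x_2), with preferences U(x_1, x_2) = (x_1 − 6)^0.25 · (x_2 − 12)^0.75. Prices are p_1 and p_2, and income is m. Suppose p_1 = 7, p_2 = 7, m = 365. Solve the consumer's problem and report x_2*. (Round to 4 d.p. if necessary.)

x_2* = 37.6071

This is Cobb-Douglas in (x_1−6, x_2−12): tangency gives 0.25·p_2·(x_2−12) = 0.75·p_1·(x_1−6).
After buying the subsistence bundle (6, 12), a share 0.25 of the remaining income goes to x_1: x_1* = 6 + 0.25·(m − 6p_1 − 12p_2)/p_1.
Discretionary income = 365 − 6·7 − 12·7 = 239; x_2* = 12 + 0.75·239/7 = 37.6071.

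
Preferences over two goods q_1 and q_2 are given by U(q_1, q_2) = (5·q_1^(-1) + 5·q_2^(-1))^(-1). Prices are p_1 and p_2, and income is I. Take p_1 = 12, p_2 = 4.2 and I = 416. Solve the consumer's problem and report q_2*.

From the CES first-order condition, (q_2/q_1)^(2) = p_1/p_2.
Solve for the ratio: q_2/q_1 = [p_1/p_2]^(0.5).
Substitute q_2 = (q_2/q_1)·q_1 into the budget: q_1* = I/(p_1 + p_2·(q_2/q_1)).
Numerically q_2/q_1 = 1.690309, so q_1* = 416/(12 + 4.2·1.690309) = 21.7809 and q_2* = 1.690309·21.7809 = 36.8165.

q_2* = 36.8165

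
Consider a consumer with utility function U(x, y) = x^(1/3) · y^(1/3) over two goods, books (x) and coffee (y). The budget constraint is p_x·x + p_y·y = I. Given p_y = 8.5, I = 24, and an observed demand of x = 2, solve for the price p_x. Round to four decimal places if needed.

p_x = 6

MU_x/MU_y = (1/3·y)/(1/3·x); tangency sets this equal to p_x/p_y.
Rearranging, p_y·y = p_x·x. Substituting into the budget gives p_x·x·(1 + 1) = I.
Demand: x*(p_x,p_y,I) = 0.5·I/p_x and y* = 0.5·I/p_y.
Set x* = 2 in the demand function and solve for p_x: p_x = 6.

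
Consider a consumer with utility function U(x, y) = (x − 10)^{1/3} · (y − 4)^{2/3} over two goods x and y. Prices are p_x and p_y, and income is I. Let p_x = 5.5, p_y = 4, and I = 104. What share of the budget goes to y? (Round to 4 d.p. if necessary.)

MRS = (1/2)·(y−4)/(x−10). Tangency with p_x/p_y gives y−4 = 2·(p_x/p_y)·(x−10).
After buying the subsistence bundle (10, 4), a share 1/3 of the remaining income goes to x: x* = 10 + 1/3·(I − 10p_x − 4p_y)/p_x.
Discretionary income = 104 − 10·5.5 − 4·4 = 33; x* = 10 + 1/3·33/5.5 = 12; y* = 4 + 2/3·33/4 = 9.5.
Expenditure on y: 4·9.5 = 38; share = 0.3654.

share on y = 0.3654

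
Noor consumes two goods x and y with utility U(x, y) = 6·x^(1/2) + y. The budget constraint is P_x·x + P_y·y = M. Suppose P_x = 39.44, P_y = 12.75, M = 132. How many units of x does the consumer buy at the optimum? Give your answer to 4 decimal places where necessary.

x* = 0.9406

Utility is quasi-linear in y; the FOC for x is 3/√x = P_x/P_y.
Thus x* = (3·P_y/P_x)² — independent of M — with the rest of income spent on y.
Plugging in: x* = (3·12.75/39.44)² = 0.9406.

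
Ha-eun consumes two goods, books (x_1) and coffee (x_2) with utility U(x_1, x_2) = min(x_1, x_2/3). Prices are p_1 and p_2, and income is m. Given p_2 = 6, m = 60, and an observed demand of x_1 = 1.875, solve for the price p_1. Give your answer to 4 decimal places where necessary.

With perfect complements, no substitution: consume in ratio x_1:x_2 = 1:3.
Budget: p_1·x_1 + p_2·3·x_1 = m, so (p_1 + 3·p_2)·x_1 = m.
Demand: x_1*(p_1,p_2,m) = m/(p_1 + 3·p_2), x_2* = 3·m/(p_1 + 3·p_2).
Set x_1* = 1.875 in the demand function and solve for p_1: p_1 = 14.

p_1 = 14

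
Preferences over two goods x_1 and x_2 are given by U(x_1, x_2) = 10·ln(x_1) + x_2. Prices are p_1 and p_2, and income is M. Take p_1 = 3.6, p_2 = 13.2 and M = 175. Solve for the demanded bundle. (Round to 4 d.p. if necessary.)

Set MRS = p_1/p_2: (10/x_1)/1 = p_1/p_2.
So x_1*(p_1,p_2) = 10·p_2/p_1, independent of income; and x_2* = (M − 10·p_2)/p_2.
At the given prices: x_1* = 10·13.2/3.6 = 36.6667, and x_2* = 3.2576.

x_1* = 36.6667, x_2* = 3.2576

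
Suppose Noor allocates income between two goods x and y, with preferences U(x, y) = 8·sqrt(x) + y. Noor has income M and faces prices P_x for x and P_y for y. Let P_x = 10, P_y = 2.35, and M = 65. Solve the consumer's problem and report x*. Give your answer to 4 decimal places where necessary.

Set MRS = P_x/P_y: 4·x^(−1/2) = P_x/P_y.
Thus x* = (4·P_y/P_x)² — independent of M — with the rest of income spent on y.
Plugging in: x* = (4·2.35/10)² = 0.8836.

x* = 0.8836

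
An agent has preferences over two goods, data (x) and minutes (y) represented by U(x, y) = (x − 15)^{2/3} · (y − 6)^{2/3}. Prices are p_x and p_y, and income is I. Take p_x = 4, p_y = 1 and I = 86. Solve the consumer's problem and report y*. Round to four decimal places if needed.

y* = 16

Let x' = x−15, y' = y−6. MRS = y'/x' = p_x/p_y.
Substituting into the budget: x* = 15 + 0.5·(I − 15·p_x − 6·p_y)/p_x, and y* = 6 + 0.5·(…)/p_y.
Discretionary income = 86 − 15·4 − 6·1 = 20; y* = 6 + 0.5·20/1 = 16.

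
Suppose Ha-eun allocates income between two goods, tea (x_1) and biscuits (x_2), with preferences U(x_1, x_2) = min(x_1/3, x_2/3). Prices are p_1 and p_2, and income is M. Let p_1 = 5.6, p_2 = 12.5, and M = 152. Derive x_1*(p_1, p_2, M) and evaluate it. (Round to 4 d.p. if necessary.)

With perfect complements, no substitution: consume in ratio x_1:x_2 = 3:3.
Budget: p_1·x_1 + p_2·x_1 = M, so (3·p_1 + 3·p_2)·x_1 = 3·M.
Demand: x_1*(p_1,p_2,M) = 3·M/(3·p_1 + 3·p_2), x_2* = 3·M/(3·p_1 + 3·p_2).
Here 3·5.6 + 3·12.5 = 54.3, giving x_1* = 8.3978.

x_1* = 8.3978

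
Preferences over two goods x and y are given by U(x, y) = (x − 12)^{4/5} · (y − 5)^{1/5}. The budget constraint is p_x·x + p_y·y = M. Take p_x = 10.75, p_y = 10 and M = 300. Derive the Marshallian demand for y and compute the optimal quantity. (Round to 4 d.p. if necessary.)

Discretionary income = 300 − 12·10.75 − 5·10 = 121; y* = 5 + 0.2·121/10 = 7.42.

y* = 7.42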